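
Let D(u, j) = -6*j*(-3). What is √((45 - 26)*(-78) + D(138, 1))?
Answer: 2*I*√366 ≈ 38.262*I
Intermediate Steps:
D(u, j) = 18*j
√((45 - 26)*(-78) + D(138, 1)) = √((45 - 26)*(-78) + 18*1) = √(19*(-78) + 18) = √(-1482 + 18) = √(-1464) = 2*I*√366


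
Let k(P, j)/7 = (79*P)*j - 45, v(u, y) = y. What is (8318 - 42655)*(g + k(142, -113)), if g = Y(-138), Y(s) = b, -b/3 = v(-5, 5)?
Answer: 304698571816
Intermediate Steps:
b = -15 (b = -3*5 = -15)
Y(s) = -15
g = -15
k(P, j) = -315 + 553*P*j (k(P, j) = 7*((79*P)*j - 45) = 7*(79*P*j - 45) = 7*(-45 + 79*P*j) = -315 + 553*P*j)
(8318 - 42655)*(g + k(142, -113)) = (8318 - 42655)*(-15 + (-315 + 553*142*(-113))) = -34337*(-15 + (-315 - 8873438)) = -34337*(-15 - 8873753) = -34337*(-8873768) = 304698571816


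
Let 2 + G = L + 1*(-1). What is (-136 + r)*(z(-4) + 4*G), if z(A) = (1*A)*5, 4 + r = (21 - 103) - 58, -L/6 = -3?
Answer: -11200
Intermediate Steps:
L = 18 (L = -6*(-3) = 18)
r = -144 (r = -4 + ((21 - 103) - 58) = -4 + (-82 - 58) = -4 - 140 = -144)
z(A) = 5*A (z(A) = A*5 = 5*A)
G = 15 (G = -2 + (18 + 1*(-1)) = -2 + (18 - 1) = -2 + 17 = 15)
(-136 + r)*(z(-4) + 4*G) = (-136 - 144)*(5*(-4) + 4*15) = -280*(-20 + 60) = -280*40 = -11200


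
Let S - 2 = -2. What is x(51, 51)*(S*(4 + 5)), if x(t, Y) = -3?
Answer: 0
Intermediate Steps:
S = 0 (S = 2 - 2 = 0)
x(51, 51)*(S*(4 + 5)) = -0*(4 + 5) = -0*9 = -3*0 = 0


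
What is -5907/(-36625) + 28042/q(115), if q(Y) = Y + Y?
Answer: 102839686/842375 ≈ 122.08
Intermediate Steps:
q(Y) = 2*Y
-5907/(-36625) + 28042/q(115) = -5907/(-36625) + 28042/((2*115)) = -5907*(-1/36625) + 28042/230 = 5907/36625 + 28042*(1/230) = 5907/36625 + 14021/115 = 102839686/842375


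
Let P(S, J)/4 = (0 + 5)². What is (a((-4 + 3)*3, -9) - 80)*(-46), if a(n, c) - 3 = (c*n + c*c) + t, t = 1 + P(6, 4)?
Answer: -6072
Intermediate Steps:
P(S, J) = 100 (P(S, J) = 4*(0 + 5)² = 4*5² = 4*25 = 100)
t = 101 (t = 1 + 100 = 101)
a(n, c) = 104 + c² + c*n (a(n, c) = 3 + ((c*n + c*c) + 101) = 3 + ((c*n + c²) + 101) = 3 + ((c² + c*n) + 101) = 3 + (101 + c² + c*n) = 104 + c² + c*n)
(a((-4 + 3)*3, -9) - 80)*(-46) = ((104 + (-9)² - 9*(-4 + 3)*3) - 80)*(-46) = ((104 + 81 - (-9)*3) - 80)*(-46) = ((104 + 81 - 9*(-3)) - 80)*(-46) = ((104 + 81 + 27) - 80)*(-46) = (212 - 80)*(-46) = 132*(-46) = -6072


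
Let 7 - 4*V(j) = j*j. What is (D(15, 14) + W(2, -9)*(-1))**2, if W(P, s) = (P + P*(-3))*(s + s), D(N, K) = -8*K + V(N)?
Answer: 227529/4 ≈ 56882.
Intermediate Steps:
V(j) = 7/4 - j**2/4 (V(j) = 7/4 - j*j/4 = 7/4 - j**2/4)
D(N, K) = 7/4 - 8*K - N**2/4 (D(N, K) = -8*K + (7/4 - N**2/4) = 7/4 - 8*K - N**2/4)
W(P, s) = -4*P*s (W(P, s) = (P - 3*P)*(2*s) = (-2*P)*(2*s) = -4*P*s)
(D(15, 14) + W(2, -9)*(-1))**2 = ((7/4 - 8*14 - 1/4*15**2) - 4*2*(-9)*(-1))**2 = ((7/4 - 112 - 1/4*225) + 72*(-1))**2 = ((7/4 - 112 - 225/4) - 72)**2 = (-333/2 - 72)**2 = (-477/2)**2 = 227529/4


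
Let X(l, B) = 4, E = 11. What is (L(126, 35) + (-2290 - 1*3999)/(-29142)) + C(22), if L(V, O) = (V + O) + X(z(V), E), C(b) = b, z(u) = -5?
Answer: 5455843/29142 ≈ 187.22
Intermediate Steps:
L(V, O) = 4 + O + V (L(V, O) = (V + O) + 4 = (O + V) + 4 = 4 + O + V)
(L(126, 35) + (-2290 - 1*3999)/(-29142)) + C(22) = ((4 + 35 + 126) + (-2290 - 1*3999)/(-29142)) + 22 = (165 + (-2290 - 3999)*(-1/29142)) + 22 = (165 - 6289*(-1/29142)) + 22 = (165 + 6289/29142) + 22 = 4814719/29142 + 22 = 5455843/29142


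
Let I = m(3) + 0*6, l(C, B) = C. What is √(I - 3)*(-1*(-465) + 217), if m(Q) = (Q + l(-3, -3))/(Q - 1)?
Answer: 682*I*√3 ≈ 1181.3*I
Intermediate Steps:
m(Q) = (-3 + Q)/(-1 + Q) (m(Q) = (Q - 3)/(Q - 1) = (-3 + Q)/(-1 + Q))
I = 0 (I = (-3 + 3)/(-1 + 3) + 0*6 = 0/2 + 0 = (½)*0 + 0 = 0 + 0 = 0)
√(I - 3)*(-1*(-465) + 217) = √(0 - 3)*(-1*(-465) + 217) = √(-3)*(465 + 217) = (I*√3)*682 = 682*I*√3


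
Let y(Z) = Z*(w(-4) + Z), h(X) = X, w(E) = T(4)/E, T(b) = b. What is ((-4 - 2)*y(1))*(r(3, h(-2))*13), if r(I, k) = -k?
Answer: 0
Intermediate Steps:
w(E) = 4/E
y(Z) = Z*(-1 + Z) (y(Z) = Z*(4/(-4) + Z) = Z*(4*(-1/4) + Z) = Z*(-1 + Z))
((-4 - 2)*y(1))*(r(3, h(-2))*13) = ((-4 - 2)*(1*(-1 + 1)))*(-1*(-2)*13) = (-6*0)*(2*13) = -6*0*26 = 0*26 = 0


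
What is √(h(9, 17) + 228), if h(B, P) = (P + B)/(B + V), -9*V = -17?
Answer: √11289/7 ≈ 15.179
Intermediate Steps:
V = 17/9 (V = -⅑*(-17) = 17/9 ≈ 1.8889)
h(B, P) = (B + P)/(17/9 + B) (h(B, P) = (P + B)/(B + 17/9) = (B + P)/(17/9 + B))
√(h(9, 17) + 228) = √(9*(9 + 17)/(17 + 9*9) + 228) = √(9*26/(17 + 81) + 228) = √(9*26/98 + 228) = √(9*(1/98)*26 + 228) = √(117/49 + 228) = √(11289/49) = √11289/7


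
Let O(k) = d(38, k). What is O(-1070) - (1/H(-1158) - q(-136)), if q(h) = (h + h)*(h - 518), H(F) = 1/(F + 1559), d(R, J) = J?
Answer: 176417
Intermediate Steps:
H(F) = 1/(1559 + F)
q(h) = 2*h*(-518 + h) (q(h) = (2*h)*(-518 + h) = 2*h*(-518 + h))
O(k) = k
O(-1070) - (1/H(-1158) - q(-136)) = -1070 - (1/(1/(1559 - 1158)) - 2*(-136)*(-518 - 136)) = -1070 - (1/(1/401) - 2*(-136)*(-654)) = -1070 - (1/(1/401) - 1*177888) = -1070 - (401 - 177888) = -1070 - 1*(-177487) = -1070 + 177487 = 176417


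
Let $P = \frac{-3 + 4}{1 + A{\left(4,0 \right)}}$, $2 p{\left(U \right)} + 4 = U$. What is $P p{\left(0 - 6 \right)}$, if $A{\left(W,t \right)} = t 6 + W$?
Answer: $-1$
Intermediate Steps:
$A{\left(W,t \right)} = W + 6 t$ ($A{\left(W,t \right)} = 6 t + W = W + 6 t$)
$p{\left(U \right)} = -2 + \frac{U}{2}$
$P = \frac{1}{5}$ ($P = \frac{-3 + 4}{1 + \left(4 + 6 \cdot 0\right)} = 1 \frac{1}{1 + \left(4 + 0\right)} = 1 \frac{1}{1 + 4} = 1 \cdot \frac{1}{5} = \frac{1}{5} \approx 0.2$)
$P p{\left(0 - 6 \right)} = \frac{-2 + \frac{0 - 6}{2}}{5} = \frac{-2 + \frac{1}{2} \left(-6\right)}{5} = \frac{-2 - 3}{5} = \frac{1}{5} \left(-5\right) = -1$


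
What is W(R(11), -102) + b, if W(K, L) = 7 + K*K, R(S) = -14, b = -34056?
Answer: -33853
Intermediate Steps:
W(K, L) = 7 + K²
W(R(11), -102) + b = (7 + (-14)²) - 34056 = (7 + 196) - 34056 = 203 - 34056 = -33853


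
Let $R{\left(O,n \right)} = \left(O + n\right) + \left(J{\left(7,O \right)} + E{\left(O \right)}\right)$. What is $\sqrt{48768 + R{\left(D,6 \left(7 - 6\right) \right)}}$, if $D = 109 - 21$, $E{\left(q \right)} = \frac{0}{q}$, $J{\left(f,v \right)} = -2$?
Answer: $2 \sqrt{12215} \approx 221.04$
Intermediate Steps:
$E{\left(q \right)} = 0$
$D = 88$
$R{\left(O,n \right)} = -2 + O + n$ ($R{\left(O,n \right)} = \left(O + n\right) + \left(-2 + 0\right) = \left(O + n\right) - 2 = -2 + O + n$)
$\sqrt{48768 + R{\left(D,6 \left(7 - 6\right) \right)}} = \sqrt{48768 + \left(-2 + 88 + 6 \left(7 - 6\right)\right)} = \sqrt{48768 + \left(-2 + 88 + 6 \cdot 1\right)} = \sqrt{48768 + \left(-2 + 88 + 6\right)} = \sqrt{48768 + 92} = \sqrt{48860} = 2 \sqrt{12215}$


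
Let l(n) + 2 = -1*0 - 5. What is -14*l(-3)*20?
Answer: 1960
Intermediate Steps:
l(n) = -7 (l(n) = -2 + (-1*0 - 5) = -2 + (0 - 5) = -2 - 5 = -7)
-14*l(-3)*20 = -14*(-7)*20 = 98*20 = 1960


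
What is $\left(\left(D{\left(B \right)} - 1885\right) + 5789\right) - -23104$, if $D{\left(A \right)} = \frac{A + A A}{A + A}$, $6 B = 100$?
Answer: $\frac{162101}{6} \approx 27017.0$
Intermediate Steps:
$B = \frac{50}{3}$ ($B = \frac{1}{6} \cdot 100 = \frac{50}{3} \approx 16.667$)
$D{\left(A \right)} = \frac{A + A^{2}}{2 A}$
$\left(\left(D{\left(B \right)} - 1885\right) + 5789\right) - -23104 = \left(\left(\left(\frac{1}{2} + \frac{1}{2} \cdot \frac{50}{3}\right) - 1885\right) + 5789\right) - -23104 = \left(\left(\left(\frac{1}{2} + \frac{25}{3}\right) - 1885\right) + 5789\right) + 23104 = \left(\left(\frac{53}{6} - 1885\right) + 5789\right) + 23104 = \left(- \frac{11257}{6} + 5789\right) + 23104 = \frac{23477}{6} + 23104 = \frac{162101}{6}$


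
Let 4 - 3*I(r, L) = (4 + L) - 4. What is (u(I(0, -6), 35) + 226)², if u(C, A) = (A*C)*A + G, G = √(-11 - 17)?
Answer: 167132932/9 + 51712*I*√7/3 ≈ 1.857e+7 + 45606.0*I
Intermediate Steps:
I(r, L) = 4/3 - L/3 (I(r, L) = 4/3 - ((4 + L) - 4)/3 = 4/3 - L/3)
G = 2*I*√7 (G = √(-28) = 2*I*√7 ≈ 5.2915*I)
u(C, A) = C*A² + 2*I*√7 (u(C, A) = (A*C)*A + 2*I*√7 = C*A² + 2*I*√7)
(u(I(0, -6), 35) + 226)² = (((4/3 - ⅓*(-6))*35² + 2*I*√7) + 226)² = (((4/3 + 2)*1225 + 2*I*√7) + 226)² = (((10/3)*1225 + 2*I*√7) + 226)² = ((12250/3 + 2*I*√7) + 226)² = (12928/3 + 2*I*√7)²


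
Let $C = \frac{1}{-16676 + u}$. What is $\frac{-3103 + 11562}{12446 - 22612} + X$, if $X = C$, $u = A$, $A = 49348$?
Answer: $- \frac{138181141}{166071776} \approx -0.83206$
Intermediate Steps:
$u = 49348$
$C = \frac{1}{32672}$ ($C = \frac{1}{-16676 + 49348} = \frac{1}{32672} \approx 3.0607 \cdot 10^{-5}$)
$X = \frac{1}{32672} \approx 3.0607 \cdot 10^{-5}$
$\frac{-3103 + 11562}{12446 - 22612} + X = \frac{-3103 + 11562}{12446 - 22612} + \frac{1}{32672} = \frac{8459}{-10166} + \frac{1}{32672} = 8459 \left(- \frac{1}{10166}\right) + \frac{1}{32672} = - \frac{8459}{10166} + \frac{1}{32672} = - \frac{138181141}{166071776}$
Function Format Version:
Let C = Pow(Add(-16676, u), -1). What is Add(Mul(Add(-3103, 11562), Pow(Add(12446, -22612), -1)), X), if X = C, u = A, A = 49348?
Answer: Rational(-138181141, 166071776) ≈ -0.83206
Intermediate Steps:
u = 49348
C = Rational(1, 32672) (C = Pow(Add(-16676, 49348), -1) = Pow(32672, -1) = Rational(1, 32672) ≈ 3.0607e-5)
X = Rational(1, 32672) ≈ 3.0607e-5
Add(Mul(Add(-3103, 11562), Pow(Add(12446, -22612), -1)), X) = Add(Mul(Add(-3103, 11562), Pow(Add(12446, -22612), -1)), Rational(1, 32672)) = Add(Mul(8459, Pow(-10166, -1)), Rational(1, 32672)) = Add(Mul(8459, Rational(-1, 10166)), Rational(1, 32672)) = Add(Rational(-8459, 10166), Rational(1, 32672)) = Rational(-138181141, 166071776)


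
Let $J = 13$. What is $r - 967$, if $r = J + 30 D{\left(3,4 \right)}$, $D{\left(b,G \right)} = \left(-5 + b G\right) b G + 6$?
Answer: $1746$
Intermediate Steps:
$D{\left(b,G \right)} = 6 + G b \left(-5 + G b\right)$ ($D{\left(b,G \right)} = \left(-5 + G b\right) b G + 6 = b \left(-5 + G b\right) G + 6 = G b \left(-5 + G b\right) + 6 = 6 + G b \left(-5 + G b\right)$)
$r = 2713$ ($r = 13 + 30 \left(6 + 4^{2} \cdot 3^{2} - 20 \cdot 3\right) = 13 + 30 \left(6 + 16 \cdot 9 - 60\right) = 13 + 30 \left(6 + 144 - 60\right) = 13 + 30 \cdot 90 = 13 + 2700 = 2713$)
$r - 967 = 2713 - 967 = 1746$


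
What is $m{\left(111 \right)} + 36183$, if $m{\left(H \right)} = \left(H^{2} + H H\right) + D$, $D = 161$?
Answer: $60986$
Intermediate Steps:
$m{\left(H \right)} = 161 + 2 H^{2}$ ($m{\left(H \right)} = \left(H^{2} + H H\right) + 161 = \left(H^{2} + H^{2}\right) + 161 = 2 H^{2} + 161 = 161 + 2 H^{2}$)
$m{\left(111 \right)} + 36183 = \left(161 + 2 \cdot 111^{2}\right) + 36183 = \left(161 + 2 \cdot 12321\right) + 36183 = \left(161 + 24642\right) + 36183 = 24803 + 36183 = 60986$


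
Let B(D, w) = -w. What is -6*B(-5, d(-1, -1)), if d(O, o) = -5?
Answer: -30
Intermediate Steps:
-6*B(-5, d(-1, -1)) = -(-6)*(-5) = -6*5 = -30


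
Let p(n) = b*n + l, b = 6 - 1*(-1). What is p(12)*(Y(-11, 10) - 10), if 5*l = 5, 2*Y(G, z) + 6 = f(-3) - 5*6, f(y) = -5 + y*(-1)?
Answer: -2465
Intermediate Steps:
f(y) = -5 - y
Y(G, z) = -19 (Y(G, z) = -3 + ((-5 - 1*(-3)) - 5*6)/2 = -3 + ((-5 + 3) - 30)/2 = -3 + (-2 - 30)/2 = -3 + (½)*(-32) = -3 - 16 = -19)
b = 7 (b = 6 + 1 = 7)
l = 1 (l = (⅕)*5 = 1)
p(n) = 1 + 7*n (p(n) = 7*n + 1 = 1 + 7*n)
p(12)*(Y(-11, 10) - 10) = (1 + 7*12)*(-19 - 10) = (1 + 84)*(-29) = 85*(-29) = -2465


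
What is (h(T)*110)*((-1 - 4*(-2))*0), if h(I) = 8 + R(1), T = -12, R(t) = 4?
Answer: 0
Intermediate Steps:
h(I) = 12 (h(I) = 8 + 4 = 12)
(h(T)*110)*((-1 - 4*(-2))*0) = (12*110)*((-1 - 4*(-2))*0) = 1320*((-1 + 8)*0) = 1320*(7*0) = 1320*0 = 0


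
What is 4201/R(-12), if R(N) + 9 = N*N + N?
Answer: 4201/123 ≈ 34.154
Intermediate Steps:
R(N) = -9 + N + N**2 (R(N) = -9 + (N*N + N) = -9 + (N**2 + N) = -9 + (N + N**2) = -9 + N + N**2)
4201/R(-12) = 4201/(-9 - 12 + (-12)**2) = 4201/(-9 - 12 + 144) = 4201/123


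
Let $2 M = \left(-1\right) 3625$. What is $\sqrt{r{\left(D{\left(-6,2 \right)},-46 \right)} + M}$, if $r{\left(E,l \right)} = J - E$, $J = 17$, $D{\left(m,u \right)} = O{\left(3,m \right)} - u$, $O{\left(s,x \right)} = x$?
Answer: $\frac{5 i \sqrt{286}}{2} \approx 42.279 i$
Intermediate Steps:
$D{\left(m,u \right)} = m - u$
$M = - \frac{3625}{2}$ ($M = \frac{\left(-1\right) 3625}{2} = \frac{1}{2} \left(-3625\right) = - \frac{3625}{2} \approx -1812.5$)
$r{\left(E,l \right)} = 17 - E$
$\sqrt{r{\left(D{\left(-6,2 \right)},-46 \right)} + M} = \sqrt{\left(17 - \left(-6 - 2\right)\right) - \frac{3625}{2}} = \sqrt{\left(17 - -8\right) - \frac{3625}{2}} = \sqrt{\left(17 + 8\right) - \frac{3625}{2}} = \sqrt{25 - \frac{3625}{2}} = \sqrt{- \frac{3575}{2}} = \frac{5 i \sqrt{286}}{2}$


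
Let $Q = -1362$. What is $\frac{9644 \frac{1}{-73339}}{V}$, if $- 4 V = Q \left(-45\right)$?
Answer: $\frac{19288}{2247473655} \approx 8.5821 \cdot 10^{-6}$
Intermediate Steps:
$V = - \frac{30645}{2}$ ($V = - \frac{\left(-1362\right) \left(-45\right)}{4} = \left(- \frac{1}{4}\right) 61290 = - \frac{30645}{2} \approx -15323.0$)
$\frac{9644 \frac{1}{-73339}}{V} = \frac{9644 \frac{1}{-73339}}{- \frac{30645}{2}} = 9644 \left(- \frac{1}{73339}\right) \left(- \frac{2}{30645}\right) = \left(- \frac{9644}{73339}\right) \left(- \frac{2}{30645}\right) = \frac{19288}{2247473655}$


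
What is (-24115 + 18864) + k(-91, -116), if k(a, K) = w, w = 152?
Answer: -5099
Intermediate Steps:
k(a, K) = 152
(-24115 + 18864) + k(-91, -116) = (-24115 + 18864) + 152 = -5251 + 152 = -5099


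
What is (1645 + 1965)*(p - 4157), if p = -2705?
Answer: -24771820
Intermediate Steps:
(1645 + 1965)*(p - 4157) = (1645 + 1965)*(-2705 - 4157) = 3610*(-6862) = -24771820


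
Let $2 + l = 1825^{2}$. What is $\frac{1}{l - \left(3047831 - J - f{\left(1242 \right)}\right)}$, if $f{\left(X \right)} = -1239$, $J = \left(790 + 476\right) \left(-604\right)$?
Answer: $- \frac{1}{483111} \approx -2.0699 \cdot 10^{-6}$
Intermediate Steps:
$J = -764664$ ($J = 1266 \left(-604\right) = -764664$)
$l = 3330623$ ($l = -2 + 1825^{2} = -2 + 3330625 = 3330623$)
$\frac{1}{l - \left(3047831 - J - f{\left(1242 \right)}\right)} = \frac{1}{3330623 - 3813734} = \frac{1}{-483111} = - \frac{1}{483111}$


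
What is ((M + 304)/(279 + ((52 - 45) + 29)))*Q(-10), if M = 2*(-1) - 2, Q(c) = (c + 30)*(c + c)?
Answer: -8000/21 ≈ -380.95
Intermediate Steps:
Q(c) = 2*c*(30 + c) (Q(c) = (30 + c)*(2*c) = 2*c*(30 + c))
M = -4 (M = -2 - 2 = -4)
((M + 304)/(279 + ((52 - 45) + 29)))*Q(-10) = ((-4 + 304)/(279 + ((52 - 45) + 29)))*(2*(-10)*(30 - 10)) = (300/(279 + (7 + 29)))*(2*(-10)*20) = (300/(279 + 36))*(-400) = (300/315)*(-400) = (300*(1/315))*(-400) = (20/21)*(-400) = -8000/21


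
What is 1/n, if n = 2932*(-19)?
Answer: -1/55708 ≈ -1.7951e-5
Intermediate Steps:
n = -55708
1/n = 1/(-55708) = -1/55708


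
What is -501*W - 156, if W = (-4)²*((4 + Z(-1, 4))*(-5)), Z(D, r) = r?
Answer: 320484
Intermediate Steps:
W = -640 (W = (-4)²*((4 + 4)*(-5)) = 16*(8*(-5)) = 16*(-40) = -640)
-501*W - 156 = -501*(-640) - 156 = 320640 - 156 = 320484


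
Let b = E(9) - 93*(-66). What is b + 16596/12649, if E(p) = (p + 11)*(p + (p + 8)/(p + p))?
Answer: 721547132/113841 ≈ 6338.2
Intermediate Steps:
E(p) = (11 + p)*(p + (8 + p)/(2*p)) (E(p) = (11 + p)*(p + (8 + p)/((2*p))) = (11 + p)*(p + (8 + p)*(1/(2*p))) = (11 + p)*(p + (8 + p)/(2*p)))
b = 57032/9 (b = (19/2 + 9² + 44/9 + (23/2)*9) - 93*(-66) = (19/2 + 81 + 44*(⅑) + 207/2) + 6138 = (19/2 + 81 + 44/9 + 207/2) + 6138 = 1790/9 + 6138 = 57032/9 ≈ 6336.9)
b + 16596/12649 = 57032/9 + 16596/12649 = 721547132/113841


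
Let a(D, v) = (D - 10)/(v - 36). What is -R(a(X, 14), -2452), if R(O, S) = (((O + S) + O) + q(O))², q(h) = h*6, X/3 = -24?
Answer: -709902736/121 ≈ -5.8670e+6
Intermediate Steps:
X = -72 (X = 3*(-24) = -72)
q(h) = 6*h
a(D, v) = (-10 + D)/(-36 + v)
R(O, S) = (S + 8*O)² (R(O, S) = (((O + S) + O) + 6*O)² = ((S + 2*O) + 6*O)² = (S + 8*O)²)
-R(a(X, 14), -2452) = -(-2452 + 8*((-10 - 72)/(-36 + 14)))² = -(-2452 + 8*(-82/(-22)))² = -(-2452 + 8*(-1/22*(-82)))² = -(-2452 + 8*(41/11))² = -(-2452 + 328/11)² = -(-26644/11)² = -1*709902736/121 = -709902736/121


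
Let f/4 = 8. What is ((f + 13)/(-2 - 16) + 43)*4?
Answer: 162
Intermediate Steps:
f = 32 (f = 4*8 = 32)
((f + 13)/(-2 - 16) + 43)*4 = ((32 + 13)/(-2 - 16) + 43)*4 = (45/(-18) + 43)*4 = (45*(-1/18) + 43)*4 = (-5/2 + 43)*4 = (81/2)*4 = 162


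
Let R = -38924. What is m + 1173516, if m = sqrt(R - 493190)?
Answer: 1173516 + 19*I*sqrt(1474) ≈ 1.1735e+6 + 729.46*I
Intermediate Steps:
m = 19*I*sqrt(1474) (m = sqrt(-38924 - 493190) = sqrt(-532114) = 19*I*sqrt(1474) ≈ 729.46*I)
m + 1173516 = 19*I*sqrt(1474) + 1173516 = 1173516 + 19*I*sqrt(1474)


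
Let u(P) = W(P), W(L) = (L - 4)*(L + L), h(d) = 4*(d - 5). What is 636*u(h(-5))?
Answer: 2238720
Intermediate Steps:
h(d) = -20 + 4*d (h(d) = 4*(-5 + d) = -20 + 4*d)
W(L) = 2*L*(-4 + L) (W(L) = (-4 + L)*(2*L) = 2*L*(-4 + L))
u(P) = 2*P*(-4 + P)
636*u(h(-5)) = 636*(2*(-20 + 4*(-5))*(-4 + (-20 + 4*(-5)))) = 636*(2*(-20 - 20)*(-4 + (-20 - 20))) = 636*(2*(-40)*(-4 - 40)) = 636*(2*(-40)*(-44)) = 636*3520 = 2238720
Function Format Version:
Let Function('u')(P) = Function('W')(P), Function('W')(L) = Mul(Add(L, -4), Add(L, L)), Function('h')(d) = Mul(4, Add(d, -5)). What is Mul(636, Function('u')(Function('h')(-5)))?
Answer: 2238720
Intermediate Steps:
Function('h')(d) = Add(-20, Mul(4, d)) (Function('h')(d) = Mul(4, Add(-5, d)) = Add(-20, Mul(4, d)))
Function('W')(L) = Mul(2, L, Add(-4, L)) (Function('W')(L) = Mul(Add(-4, L), Mul(2, L)) = Mul(2, L, Add(-4, L)))
Function('u')(P) = Mul(2, P, Add(-4, P))
Mul(636, Function('u')(Function('h')(-5))) = Mul(636, Mul(2, Add(-20, Mul(4, -5)), Add(-4, Add(-20, Mul(4, -5))))) = Mul(636, Mul(2, Add(-20, -20), Add(-4, Add(-20, -20)))) = Mul(636, Mul(2, -40, Add(-4, -40))) = Mul(636, Mul(2, -40, -44)) = Mul(636, 3520) = 2238720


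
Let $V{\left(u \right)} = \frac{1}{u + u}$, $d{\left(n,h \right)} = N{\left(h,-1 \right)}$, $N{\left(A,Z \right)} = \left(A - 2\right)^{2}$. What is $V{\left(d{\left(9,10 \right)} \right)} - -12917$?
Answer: $\frac{1653377}{128} \approx 12917.0$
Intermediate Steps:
$N{\left(A,Z \right)} = \left(-2 + A\right)^{2}$
$d{\left(n,h \right)} = \left(-2 + h\right)^{2}$
$V{\left(u \right)} = \frac{1}{2 u}$
$V{\left(d{\left(9,10 \right)} \right)} - -12917 = \frac{1}{2 \left(-2 + 10\right)^{2}} - -12917 = \frac{1}{2 \cdot 8^{2}} + 12917 = \frac{1}{2 \cdot 64} + 12917 = \frac{1}{2} \cdot \frac{1}{64} + 12917 = \frac{1}{128} + 12917 = \frac{1653377}{128}$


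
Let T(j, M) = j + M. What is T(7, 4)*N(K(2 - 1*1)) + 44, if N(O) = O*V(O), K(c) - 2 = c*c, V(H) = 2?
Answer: 110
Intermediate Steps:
K(c) = 2 + c² (K(c) = 2 + c*c = 2 + c²)
N(O) = 2*O (N(O) = O*2 = 2*O)
T(j, M) = M + j
T(7, 4)*N(K(2 - 1*1)) + 44 = (4 + 7)*(2*(2 + (2 - 1*1)²)) + 44 = 11*(2*(2 + (2 - 1)²)) + 44 = 11*(2*(2 + 1²)) + 44 = 11*(2*(2 + 1)) + 44 = 11*(2*3) + 44 = 11*6 + 44 = 66 + 44 = 110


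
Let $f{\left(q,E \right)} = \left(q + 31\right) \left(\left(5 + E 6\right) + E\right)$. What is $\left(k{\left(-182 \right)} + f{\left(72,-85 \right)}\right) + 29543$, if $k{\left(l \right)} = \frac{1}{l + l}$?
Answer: $- \frac{11366629}{364} \approx -31227.0$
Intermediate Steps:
$k{\left(l \right)} = \frac{1}{2 l}$
$f{\left(q,E \right)} = \left(5 + 7 E\right) \left(31 + q\right)$ ($f{\left(q,E \right)} = \left(31 + q\right) \left(\left(5 + 6 E\right) + E\right) = \left(31 + q\right) \left(5 + 7 E\right) = \left(5 + 7 E\right) \left(31 + q\right)$)
$\left(k{\left(-182 \right)} + f{\left(72,-85 \right)}\right) + 29543 = \left(\frac{1}{2 \left(-182\right)} + \left(155 + 5 \cdot 72 + 217 \left(-85\right) + 7 \left(-85\right) 72\right)\right) + 29543 = \left(\frac{1}{2} \left(- \frac{1}{182}\right) + \left(155 + 360 - 18445 - 42840\right)\right) + 29543 = \left(- \frac{1}{364} - 60770\right) + 29543 = - \frac{22120281}{364} + 29543 = - \frac{11366629}{364}$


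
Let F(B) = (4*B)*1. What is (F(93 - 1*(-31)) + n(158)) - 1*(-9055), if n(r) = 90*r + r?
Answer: 23929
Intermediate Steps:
n(r) = 91*r
F(B) = 4*B
(F(93 - 1*(-31)) + n(158)) - 1*(-9055) = (4*(93 - 1*(-31)) + 91*158) - 1*(-9055) = (4*(93 + 31) + 14378) + 9055 = (4*124 + 14378) + 9055 = (496 + 14378) + 9055 = 14874 + 9055 = 23929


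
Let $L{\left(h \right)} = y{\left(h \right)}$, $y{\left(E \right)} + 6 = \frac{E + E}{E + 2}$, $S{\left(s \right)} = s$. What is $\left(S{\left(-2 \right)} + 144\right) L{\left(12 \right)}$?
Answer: $- \frac{4260}{7} \approx -608.57$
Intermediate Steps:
$y{\left(E \right)} = -6 + \frac{2 E}{2 + E}$ ($y{\left(E \right)} = -6 + \frac{E + E}{E + 2} = -6 + \frac{2 E}{2 + E}$)
$L{\left(h \right)} = \frac{4 \left(-3 - h\right)}{2 + h}$
$\left(S{\left(-2 \right)} + 144\right) L{\left(12 \right)} = \left(-2 + 144\right) \frac{4 \left(-3 - 12\right)}{2 + 12} = 142 \frac{4 \left(-3 - 12\right)}{14} = 142 \cdot 4 \cdot \frac{1}{14} \left(-15\right) = 142 \left(- \frac{30}{7}\right) = - \frac{4260}{7}$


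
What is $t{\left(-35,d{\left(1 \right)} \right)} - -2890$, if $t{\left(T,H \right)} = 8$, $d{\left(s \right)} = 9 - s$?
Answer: $2898$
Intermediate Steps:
$t{\left(-35,d{\left(1 \right)} \right)} - -2890 = 8 - -2890 = 8 + 2890 = 2898$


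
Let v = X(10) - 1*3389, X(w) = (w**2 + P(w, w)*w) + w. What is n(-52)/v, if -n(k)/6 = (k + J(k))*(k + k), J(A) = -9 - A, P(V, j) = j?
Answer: 5616/3179 ≈ 1.7666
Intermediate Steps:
X(w) = w + 2*w**2 (X(w) = (w**2 + w*w) + w = (w**2 + w**2) + w = 2*w**2 + w = w + 2*w**2)
n(k) = 108*k (n(k) = -6*(k + (-9 - k))*(k + k) = -(-54)*2*k = -(-108)*k = 108*k)
v = -3179 (v = 10*(1 + 2*10) - 1*3389 = 10*(1 + 20) - 3389 = 10*21 - 3389 = 210 - 3389 = -3179)
n(-52)/v = (108*(-52))/(-3179) = -5616*(-1/3179) = 5616/3179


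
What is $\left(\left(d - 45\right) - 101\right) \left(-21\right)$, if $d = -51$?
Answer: $4137$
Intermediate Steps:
$\left(\left(d - 45\right) - 101\right) \left(-21\right) = \left(\left(-51 - 45\right) - 101\right) \left(-21\right) = \left(-96 - 101\right) \left(-21\right) = \left(-197\right) \left(-21\right) = 4137$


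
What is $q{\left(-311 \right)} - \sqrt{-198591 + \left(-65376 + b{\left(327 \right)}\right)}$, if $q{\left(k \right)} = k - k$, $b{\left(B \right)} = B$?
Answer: $- 26 i \sqrt{390} \approx - 513.46 i$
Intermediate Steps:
$q{\left(k \right)} = 0$
$q{\left(-311 \right)} - \sqrt{-198591 + \left(-65376 + b{\left(327 \right)}\right)} = 0 - \sqrt{-198591 + \left(-65376 + 327\right)} = 0 - \sqrt{-198591 - 65049} = 0 - \sqrt{-263640} = 0 - 26 i \sqrt{390} = - 26 i \sqrt{390}$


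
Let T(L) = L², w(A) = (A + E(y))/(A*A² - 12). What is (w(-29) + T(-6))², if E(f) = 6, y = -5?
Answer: 771690214681/595408801 ≈ 1296.1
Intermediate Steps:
w(A) = (6 + A)/(-12 + A³) (w(A) = (A + 6)/(A*A² - 12) = (6 + A)/(A³ - 12) = (6 + A)/(-12 + A³))
(w(-29) + T(-6))² = ((6 - 29)/(-12 + (-29)³) + (-6)²)² = (-23/(-12 - 24389) + 36)² = (-23/(-24401) + 36)² = (-1/24401*(-23) + 36)² = (23/24401 + 36)² = (878459/24401)² = 771690214681/595408801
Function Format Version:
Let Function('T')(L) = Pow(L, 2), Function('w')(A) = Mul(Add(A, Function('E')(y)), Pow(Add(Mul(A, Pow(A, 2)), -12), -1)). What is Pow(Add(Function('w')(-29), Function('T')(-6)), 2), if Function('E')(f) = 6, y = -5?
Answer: Rational(771690214681, 595408801) ≈ 1296.1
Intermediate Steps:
Function('w')(A) = Mul(Pow(Add(-12, Pow(A, 3)), -1), Add(6, A)) (Function('w')(A) = Mul(Add(A, 6), Pow(Add(Mul(A, Pow(A, 2)), -12), -1)) = Mul(Add(6, A), Pow(Add(Pow(A, 3), -12), -1)) = Mul(Add(6, A), Pow(Add(-12, Pow(A, 3)), -1)) = Mul(Pow(Add(-12, Pow(A, 3)), -1), Add(6, A)))
Pow(Add(Function('w')(-29), Function('T')(-6)), 2) = Pow(Add(Mul(Pow(Add(-12, Pow(-29, 3)), -1), Add(6, -29)), Pow(-6, 2)), 2) = Pow(Add(Mul(Pow(Add(-12, -24389), -1), -23), 36), 2) = Pow(Add(Mul(Pow(-24401, -1), -23), 36), 2) = Pow(Add(Mul(Rational(-1, 24401), -23), 36), 2) = Pow(Add(Rational(23, 24401), 36), 2) = Pow(Rational(878459, 24401), 2) = Rational(771690214681, 595408801)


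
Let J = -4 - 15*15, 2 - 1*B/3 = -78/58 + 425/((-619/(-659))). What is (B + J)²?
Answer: 800730112980625/322238401 ≈ 2.4849e+6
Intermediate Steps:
B = -24186396/17951 (B = 6 - 3*(-78/58 + 425/((-619/(-659)))) = 6 - 3*(-78*1/58 + 425/((-619*(-1/659)))) = 6 - 3*(-39/29 + 425/(619/659)) = 6 - 3*(-39/29 + 425*(659/619)) = 6 - 3*(-39/29 + 280075/619) = 6 - 3*8098034/17951 = 6 - 24294102/17951 = -24186396/17951 ≈ -1347.4)
J = -229 (J = -4 - 225 = -229)
(B + J)² = (-24186396/17951 - 229)² = (-28297175/17951)² = 800730112980625/322238401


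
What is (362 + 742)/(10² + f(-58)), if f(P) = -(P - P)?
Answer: 276/25 ≈ 11.040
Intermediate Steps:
f(P) = 0 (f(P) = -1*0 = 0)
(362 + 742)/(10² + f(-58)) = (362 + 742)/(10² + 0) = 1104/(100 + 0) = 1104/100 = 1104*(1/100) = 276/25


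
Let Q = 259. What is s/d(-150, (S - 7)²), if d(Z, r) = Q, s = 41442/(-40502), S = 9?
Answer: -20721/5245009 ≈ -0.0039506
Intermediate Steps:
s = -20721/20251 (s = 41442*(-1/40502) = -20721/20251 ≈ -1.0232)
d(Z, r) = 259
s/d(-150, (S - 7)²) = -20721/20251/259 = -20721/20251*1/259 = -20721/5245009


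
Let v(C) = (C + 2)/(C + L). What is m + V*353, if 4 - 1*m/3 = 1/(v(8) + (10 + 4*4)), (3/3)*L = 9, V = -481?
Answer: -76741063/452 ≈ -1.6978e+5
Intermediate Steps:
L = 9
v(C) = (2 + C)/(9 + C) (v(C) = (C + 2)/(C + 9) = (2 + C)/(9 + C))
m = 5373/452 (m = 12 - 3/((2 + 8)/(9 + 8) + (10 + 4*4)) = 12 - 3/(10/17 + (10 + 16)) = 12 - 3/((1/17)*10 + 26) = 12 - 3/(10/17 + 26) = 12 - 3/452/17 = 12 - 3*17/452 = 12 - 51/452 = 5373/452 ≈ 11.887)
m + V*353 = 5373/452 - 481*353 = 5373/452 - 169793 = -76741063/452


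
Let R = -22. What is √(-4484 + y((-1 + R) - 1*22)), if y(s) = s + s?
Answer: I*√4574 ≈ 67.631*I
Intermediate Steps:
y(s) = 2*s
√(-4484 + y((-1 + R) - 1*22)) = √(-4484 + 2*((-1 - 22) - 1*22)) = √(-4484 + 2*(-23 - 22)) = √(-4484 + 2*(-45)) = √(-4484 - 90) = √(-4574) = I*√4574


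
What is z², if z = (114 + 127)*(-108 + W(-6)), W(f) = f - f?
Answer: 677456784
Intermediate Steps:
W(f) = 0
z = -26028 (z = (114 + 127)*(-108 + 0) = 241*(-108) = -26028)
z² = (-26028)² = 677456784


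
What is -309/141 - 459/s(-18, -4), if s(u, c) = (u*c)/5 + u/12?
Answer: -76339/2021 ≈ -37.773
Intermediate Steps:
s(u, c) = u/12 + c*u/5 (s(u, c) = (c*u)*(1/5) + u*(1/12) = c*u/5 + u/12 = u/12 + c*u/5)
-309/141 - 459/s(-18, -4) = -309/141 - 459*(-10/(3*(5 + 12*(-4)))) = -309*1/141 - 459*(-10/(3*(5 - 48))) = -103/47 - 459/((1/60)*(-18)*(-43)) = -103/47 - 459/129/10 = -103/47 - 459*10/129 = -103/47 - 1530/43 = -76339/2021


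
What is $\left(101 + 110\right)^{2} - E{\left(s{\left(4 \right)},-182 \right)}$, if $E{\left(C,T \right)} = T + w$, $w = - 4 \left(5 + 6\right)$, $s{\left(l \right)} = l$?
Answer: $44747$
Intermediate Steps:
$w = -44$ ($w = \left(-4\right) 11 = -44$)
$E{\left(C,T \right)} = -44 + T$ ($E{\left(C,T \right)} = T - 44 = -44 + T$)
$\left(101 + 110\right)^{2} - E{\left(s{\left(4 \right)},-182 \right)} = \left(101 + 110\right)^{2} - \left(-44 - 182\right) = 211^{2} - -226 = 44521 + 226 = 44747$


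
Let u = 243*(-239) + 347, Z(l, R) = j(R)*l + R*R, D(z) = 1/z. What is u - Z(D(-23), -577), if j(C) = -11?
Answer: -8985168/23 ≈ -3.9066e+5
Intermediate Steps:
Z(l, R) = R² - 11*l (Z(l, R) = -11*l + R*R = -11*l + R² = R² - 11*l)
u = -57730 (u = -58077 + 347 = -57730)
u - Z(D(-23), -577) = -57730 - ((-577)² - 11/(-23)) = -57730 - (332929 - 11*(-1/23)) = -57730 - (332929 + 11/23) = -57730 - 1*7657378/23 = -57730 - 7657378/23 = -8985168/23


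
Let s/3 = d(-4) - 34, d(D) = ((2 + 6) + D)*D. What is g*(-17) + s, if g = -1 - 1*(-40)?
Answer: -813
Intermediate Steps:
g = 39 (g = -1 + 40 = 39)
d(D) = D*(8 + D) (d(D) = (8 + D)*D = D*(8 + D))
s = -150 (s = 3*(-4*(8 - 4) - 34) = 3*(-4*4 - 34) = 3*(-16 - 34) = 3*(-50) = -150)
g*(-17) + s = 39*(-17) - 150 = -663 - 150 = -813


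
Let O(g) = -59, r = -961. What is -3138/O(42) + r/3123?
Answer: 9743275/184257 ≈ 52.879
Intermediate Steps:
-3138/O(42) + r/3123 = -3138/(-59) - 961/3123 = -3138*(-1/59) - 961*1/3123 = 3138/59 - 961/3123 = 9743275/184257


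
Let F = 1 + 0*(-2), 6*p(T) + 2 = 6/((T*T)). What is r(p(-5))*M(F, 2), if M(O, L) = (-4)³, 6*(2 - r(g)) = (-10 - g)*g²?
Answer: -173275264/1265625 ≈ -136.91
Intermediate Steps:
p(T) = -⅓ + T⁻² (p(T) = -⅓ + (6/((T*T)))/6 = -⅓ + (6/(T²))/6 = -⅓ + (6/T²)/6 = -⅓ + T⁻²)
r(g) = 2 - g²*(-10 - g)/6 (r(g) = 2 - (-10 - g)*g²/6 = 2 - g²*(-10 - g)/6)
F = 1 (F = 1 + 0 = 1)
M(O, L) = -64
r(p(-5))*M(F, 2) = (2 + (-⅓ + (-5)⁻²)³/6 + 5*(-⅓ + (-5)⁻²)²/3)*(-64) = (2 + (-⅓ + 1/25)³/6 + 5*(-⅓ + 1/25)²/3)*(-64) = (2 + (-22/75)³/6 + 5*(-22/75)²/3)*(-64) = (2 + (⅙)*(-10648/421875) + (5/3)*(484/5625))*(-64) = (2 - 5324/1265625 + 484/3375)*(-64) = (2707426/1265625)*(-64) = -173275264/1265625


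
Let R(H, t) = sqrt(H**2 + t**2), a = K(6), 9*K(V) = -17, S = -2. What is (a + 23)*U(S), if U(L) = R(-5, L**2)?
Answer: 190*sqrt(41)/9 ≈ 135.18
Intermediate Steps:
K(V) = -17/9 (K(V) = (1/9)*(-17) = -17/9)
a = -17/9 ≈ -1.8889
U(L) = sqrt(25 + L**4) (U(L) = sqrt((-5)**2 + (L**2)**2) = sqrt(25 + L**4))
(a + 23)*U(S) = (-17/9 + 23)*sqrt(25 + (-2)**4) = 190*sqrt(25 + 16)/9 = 190*sqrt(41)/9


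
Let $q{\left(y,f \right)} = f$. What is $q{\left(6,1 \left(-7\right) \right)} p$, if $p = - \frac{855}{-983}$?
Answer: $- \frac{5985}{983} \approx -6.0885$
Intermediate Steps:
$p = \frac{855}{983}$ ($p = \left(-855\right) \left(- \frac{1}{983}\right) = \frac{855}{983} \approx 0.86979$)
$q{\left(6,1 \left(-7\right) \right)} p = 1 \left(-7\right) \frac{855}{983} = \left(-7\right) \frac{855}{983} = - \frac{5985}{983}$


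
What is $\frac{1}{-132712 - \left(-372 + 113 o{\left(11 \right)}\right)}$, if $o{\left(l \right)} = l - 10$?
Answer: $- \frac{1}{132453} \approx -7.5498 \cdot 10^{-6}$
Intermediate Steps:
$o{\left(l \right)} = -10 + l$
$\frac{1}{-132712 - \left(-372 + 113 o{\left(11 \right)}\right)} = \frac{1}{-132712 + \left(372 - 113 \left(-10 + 11\right)\right)} = \frac{1}{-132712 + \left(372 - 113\right)} = \frac{1}{-132712 + 259} = \frac{1}{-132453} = - \frac{1}{132453}$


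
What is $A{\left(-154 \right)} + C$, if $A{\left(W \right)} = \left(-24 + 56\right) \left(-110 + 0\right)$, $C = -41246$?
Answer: $-44766$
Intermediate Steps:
$A{\left(W \right)} = -3520$ ($A{\left(W \right)} = 32 \left(-110\right) = -3520$)
$A{\left(-154 \right)} + C = -3520 - 41246 = -44766$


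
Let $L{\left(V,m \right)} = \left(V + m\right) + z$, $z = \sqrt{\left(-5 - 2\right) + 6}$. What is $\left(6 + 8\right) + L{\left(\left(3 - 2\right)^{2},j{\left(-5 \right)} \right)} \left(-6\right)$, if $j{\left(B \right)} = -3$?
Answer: $26 - 6 i \approx 26.0 - 6.0 i$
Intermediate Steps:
$z = i$ ($z = \sqrt{-7 + 6} = \sqrt{-1} = i \approx 1.0 i$)
$L{\left(V,m \right)} = i + V + m$ ($L{\left(V,m \right)} = \left(V + m\right) + i = i + V + m$)
$\left(6 + 8\right) + L{\left(\left(3 - 2\right)^{2},j{\left(-5 \right)} \right)} \left(-6\right) = \left(6 + 8\right) + \left(i + \left(3 - 2\right)^{2} - 3\right) \left(-6\right) = 14 + \left(i + 1^{2} - 3\right) \left(-6\right) = 14 + \left(i + 1 - 3\right) \left(-6\right) = 14 + \left(-2 + i\right) \left(-6\right) = 14 + \left(12 - 6 i\right) = 26 - 6 i$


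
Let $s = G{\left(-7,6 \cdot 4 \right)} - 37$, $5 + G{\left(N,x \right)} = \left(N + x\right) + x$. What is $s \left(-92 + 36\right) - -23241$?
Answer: $23297$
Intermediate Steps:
$G{\left(N,x \right)} = -5 + N + 2 x$ ($G{\left(N,x \right)} = -5 + \left(\left(N + x\right) + x\right) = -5 + \left(N + 2 x\right) = -5 + N + 2 x$)
$s = -1$ ($s = \left(-5 - 7 + 2 \cdot 6 \cdot 4\right) - 37 = \left(-5 - 7 + 2 \cdot 24\right) - 37 = \left(-5 - 7 + 48\right) - 37 = 36 - 37 = -1$)
$s \left(-92 + 36\right) - -23241 = - (-92 + 36) - -23241 = \left(-1\right) \left(-56\right) + 23241 = 56 + 23241 = 23297$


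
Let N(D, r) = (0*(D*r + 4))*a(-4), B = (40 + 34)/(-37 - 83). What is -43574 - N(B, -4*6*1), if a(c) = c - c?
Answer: -43574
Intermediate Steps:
a(c) = 0
B = -37/60 (B = 74/(-120) = 74*(-1/120) = -37/60 ≈ -0.61667)
N(D, r) = 0 (N(D, r) = (0*(D*r + 4))*0 = (0*(4 + D*r))*0 = 0*0 = 0)
-43574 - N(B, -4*6*1) = -43574 - 1*0 = -43574 + 0 = -43574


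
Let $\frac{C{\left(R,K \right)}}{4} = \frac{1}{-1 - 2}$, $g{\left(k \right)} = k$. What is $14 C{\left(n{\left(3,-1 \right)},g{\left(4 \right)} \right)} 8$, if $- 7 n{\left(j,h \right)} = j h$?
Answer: $- \frac{448}{3} \approx -149.33$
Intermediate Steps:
$n{\left(j,h \right)} = - \frac{h j}{7}$ ($n{\left(j,h \right)} = - \frac{j h}{7} = - \frac{h j}{7}$)
$C{\left(R,K \right)} = - \frac{4}{3}$ ($C{\left(R,K \right)} = \frac{4}{-1 - 2} = \frac{4}{-3} = 4 \left(- \frac{1}{3}\right) = - \frac{4}{3}$)
$14 C{\left(n{\left(3,-1 \right)},g{\left(4 \right)} \right)} 8 = 14 \left(- \frac{4}{3}\right) 8 = \left(- \frac{56}{3}\right) 8 = - \frac{448}{3}$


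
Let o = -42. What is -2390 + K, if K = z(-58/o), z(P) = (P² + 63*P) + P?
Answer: -1014173/441 ≈ -2299.7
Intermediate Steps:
z(P) = P² + 64*P
K = 39817/441 (K = (-58/(-42))*(64 - 58/(-42)) = (-58*(-1/42))*(64 - 58*(-1/42)) = 29*(64 + 29/21)/21 = (29/21)*(1373/21) = 39817/441 ≈ 90.288)
-2390 + K = -2390 + 39817/441 = -1014173/441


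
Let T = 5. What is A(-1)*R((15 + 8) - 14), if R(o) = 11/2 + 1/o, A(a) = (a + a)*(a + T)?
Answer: -404/9 ≈ -44.889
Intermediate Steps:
A(a) = 2*a*(5 + a) (A(a) = (a + a)*(a + 5) = (2*a)*(5 + a) = 2*a*(5 + a))
R(o) = 11/2 + 1/o (R(o) = 11*(½) + 1/o = 11/2 + 1/o)
A(-1)*R((15 + 8) - 14) = (2*(-1)*(5 - 1))*(11/2 + 1/((15 + 8) - 14)) = (2*(-1)*4)*(11/2 + 1/(23 - 14)) = -8*(11/2 + 1/9) = -8*(11/2 + ⅑) = -8*101/18 = -404/9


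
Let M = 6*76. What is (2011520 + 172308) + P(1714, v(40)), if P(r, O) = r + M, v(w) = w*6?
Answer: 2185998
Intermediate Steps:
v(w) = 6*w
M = 456
P(r, O) = 456 + r (P(r, O) = r + 456 = 456 + r)
(2011520 + 172308) + P(1714, v(40)) = (2011520 + 172308) + (456 + 1714) = 2183828 + 2170 = 2185998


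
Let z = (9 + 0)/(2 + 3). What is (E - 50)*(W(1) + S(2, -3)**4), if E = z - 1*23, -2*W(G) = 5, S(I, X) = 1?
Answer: 534/5 ≈ 106.80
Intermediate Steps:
z = 9/5 ≈ 1.8000
W(G) = -5/2 (W(G) = -1/2*5 = -5/2)
E = -106/5 (E = 9/5 - 1*23 = 9/5 - 23 = -106/5 ≈ -21.200)
(E - 50)*(W(1) + S(2, -3)**4) = (-106/5 - 50)*(-5/2 + 1**4) = -356*(-5/2 + 1)/5 = -356/5*(-3/2) = 534/5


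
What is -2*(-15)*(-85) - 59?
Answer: -2609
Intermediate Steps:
-2*(-15)*(-85) - 59 = 30*(-85) - 59 = -2550 - 59 = -2609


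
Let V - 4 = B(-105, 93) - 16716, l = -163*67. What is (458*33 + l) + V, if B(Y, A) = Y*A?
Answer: -22284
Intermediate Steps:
B(Y, A) = A*Y
l = -10921
V = -26477 (V = 4 + (93*(-105) - 16716) = 4 + (-9765 - 16716) = 4 - 26481 = -26477)
(458*33 + l) + V = (458*33 - 10921) - 26477 = (15114 - 10921) - 26477 = 4193 - 26477 = -22284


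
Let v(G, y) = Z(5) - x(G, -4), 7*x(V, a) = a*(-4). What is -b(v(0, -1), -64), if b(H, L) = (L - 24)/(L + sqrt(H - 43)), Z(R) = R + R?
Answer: -3584/2629 - 8*I*sqrt(1729)/2629 ≈ -1.3633 - 0.12653*I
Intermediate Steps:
x(V, a) = -4*a/7 (x(V, a) = (a*(-4))/7 = (-4*a)/7 = -4*a/7)
Z(R) = 2*R
v(G, y) = 54/7 (v(G, y) = 2*5 - (-4)*(-4)/7 = 10 - 1*16/7 = 10 - 16/7 = 54/7)
b(H, L) = (-24 + L)/(L + sqrt(-43 + H))
-b(v(0, -1), -64) = -(-24 - 64)/(-64 + sqrt(-43 + 54/7)) = -(-88)/(-64 + sqrt(-247/7)) = -(-88)/(-64 + I*sqrt(1729)/7) = 88/(-64 + I*sqrt(1729)/7)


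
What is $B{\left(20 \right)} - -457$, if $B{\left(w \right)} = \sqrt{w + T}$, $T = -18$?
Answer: $457 + \sqrt{2} \approx 458.41$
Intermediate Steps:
$B{\left(w \right)} = \sqrt{-18 + w}$ ($B{\left(w \right)} = \sqrt{w - 18} = \sqrt{-18 + w}$)
$B{\left(20 \right)} - -457 = \sqrt{-18 + 20} - -457 = \sqrt{2} + 457 = 457 + \sqrt{2}$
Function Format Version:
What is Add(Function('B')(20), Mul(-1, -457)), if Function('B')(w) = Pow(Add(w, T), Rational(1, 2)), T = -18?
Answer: Add(457, Pow(2, Rational(1, 2))) ≈ 458.41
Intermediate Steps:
Function('B')(w) = Pow(Add(-18, w), Rational(1, 2)) (Function('B')(w) = Pow(Add(w, -18), Rational(1, 2)) = Pow(Add(-18, w), Rational(1, 2)))
Add(Function('B')(20), Mul(-1, -457)) = Add(Pow(Add(-18, 20), Rational(1, 2)), Mul(-1, -457)) = Add(Pow(2, Rational(1, 2)), 457) = Add(457, Pow(2, Rational(1, 2)))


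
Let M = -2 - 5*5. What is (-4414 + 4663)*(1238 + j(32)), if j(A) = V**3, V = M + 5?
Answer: -2343090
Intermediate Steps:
M = -27 (M = -2 - 25 = -27)
V = -22 (V = -27 + 5 = -22)
j(A) = -10648 (j(A) = (-22)**3 = -10648)
(-4414 + 4663)*(1238 + j(32)) = (-4414 + 4663)*(1238 - 10648) = 249*(-9410) = -2343090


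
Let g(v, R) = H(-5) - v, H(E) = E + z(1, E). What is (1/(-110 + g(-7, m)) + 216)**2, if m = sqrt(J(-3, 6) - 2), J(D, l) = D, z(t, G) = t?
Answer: 534118321/11449 ≈ 46652.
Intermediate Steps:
H(E) = 1 + E (H(E) = E + 1 = 1 + E)
m = I*sqrt(5) (m = sqrt(-3 - 2) = sqrt(-5) = I*sqrt(5) ≈ 2.2361*I)
g(v, R) = -4 - v (g(v, R) = (1 - 5) - v = -4 - v)
(1/(-110 + g(-7, m)) + 216)**2 = (1/(-110 + (-4 - 1*(-7))) + 216)**2 = (1/(-110 + (-4 + 7)) + 216)**2 = (1/(-110 + 3) + 216)**2 = (1/(-107) + 216)**2 = (-1/107 + 216)**2 = (23111/107)**2 = 534118321/11449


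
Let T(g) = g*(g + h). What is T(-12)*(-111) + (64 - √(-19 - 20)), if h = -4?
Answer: -21248 - I*√39 ≈ -21248.0 - 6.245*I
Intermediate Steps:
T(g) = g*(-4 + g) (T(g) = g*(g - 4) = g*(-4 + g))
T(-12)*(-111) + (64 - √(-19 - 20)) = -12*(-4 - 12)*(-111) + (64 - √(-19 - 20)) = -12*(-16)*(-111) + (64 - √(-39)) = 192*(-111) + (64 - I*√39) = -21312 + (64 - I*√39) = -21248 - I*√39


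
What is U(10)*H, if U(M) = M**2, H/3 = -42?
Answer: -12600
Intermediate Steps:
H = -126 (H = 3*(-42) = -126)
U(10)*H = 10**2*(-126) = 100*(-126) = -12600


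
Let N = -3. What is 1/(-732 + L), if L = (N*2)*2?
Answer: -1/744 ≈ -0.0013441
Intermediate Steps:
L = -12 (L = -3*2*2 = -6*2 = -12)
1/(-732 + L) = 1/(-732 - 12) = 1/(-744) = -1/744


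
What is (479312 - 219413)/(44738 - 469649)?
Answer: -86633/141637 ≈ -0.61166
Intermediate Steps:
(479312 - 219413)/(44738 - 469649) = 259899/(-424911) = 259899*(-1/424911) = -86633/141637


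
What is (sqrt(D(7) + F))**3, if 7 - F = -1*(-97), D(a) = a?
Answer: -83*I*sqrt(83) ≈ -756.17*I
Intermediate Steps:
F = -90 (F = 7 - (-1)*(-97) = 7 - 1*97 = 7 - 97 = -90)
(sqrt(D(7) + F))**3 = (sqrt(7 - 90))**3 = (sqrt(-83))**3 = (I*sqrt(83))**3 = -83*I*sqrt(83)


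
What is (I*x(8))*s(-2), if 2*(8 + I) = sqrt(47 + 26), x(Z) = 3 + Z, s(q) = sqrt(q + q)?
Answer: 11*I*(-16 + sqrt(73)) ≈ -82.016*I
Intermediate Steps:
s(q) = sqrt(2)*sqrt(q) (s(q) = sqrt(2*q) = sqrt(2)*sqrt(q))
I = -8 + sqrt(73)/2 (I = -8 + sqrt(47 + 26)/2 = -8 + sqrt(73)/2 ≈ -3.7280)
(I*x(8))*s(-2) = ((-8 + sqrt(73)/2)*(3 + 8))*(sqrt(2)*sqrt(-2)) = ((-8 + sqrt(73)/2)*11)*(sqrt(2)*(I*sqrt(2))) = (-88 + 11*sqrt(73)/2)*(2*I) = 2*I*(-88 + 11*sqrt(73)/2)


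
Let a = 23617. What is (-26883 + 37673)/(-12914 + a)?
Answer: 10790/10703 ≈ 1.0081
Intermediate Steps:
(-26883 + 37673)/(-12914 + a) = (-26883 + 37673)/(-12914 + 23617) = 10790/10703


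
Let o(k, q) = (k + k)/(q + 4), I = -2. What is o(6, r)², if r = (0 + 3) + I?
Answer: 144/25 ≈ 5.7600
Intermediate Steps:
r = 1 (r = (0 + 3) - 2 = 3 - 2 = 1)
o(k, q) = 2*k/(4 + q) (o(k, q) = (2*k)/(4 + q) = 2*k/(4 + q))
o(6, r)² = (2*6/(4 + 1))² = (2*6/5)² = (2*6*(⅕))² = (12/5)² = 144/25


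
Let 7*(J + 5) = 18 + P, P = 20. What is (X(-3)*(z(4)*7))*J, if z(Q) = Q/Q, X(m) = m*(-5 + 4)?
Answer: 9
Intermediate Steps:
X(m) = -m (X(m) = m*(-1) = -m)
J = 3/7 (J = -5 + (18 + 20)/7 = -5 + (⅐)*38 = -5 + 38/7 = 3/7 ≈ 0.42857)
z(Q) = 1
(X(-3)*(z(4)*7))*J = ((-1*(-3))*(1*7))*(3/7) = (3*7)*(3/7) = 21*(3/7) = 9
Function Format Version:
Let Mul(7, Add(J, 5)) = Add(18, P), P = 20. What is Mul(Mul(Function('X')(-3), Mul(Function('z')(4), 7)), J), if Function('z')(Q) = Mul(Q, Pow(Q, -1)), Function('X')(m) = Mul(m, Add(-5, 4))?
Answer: 9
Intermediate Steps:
Function('X')(m) = Mul(-1, m) (Function('X')(m) = Mul(m, -1) = Mul(-1, m))
J = Rational(3, 7) (J = Add(-5, Mul(Rational(1, 7), Add(18, 20))) = Add(-5, Mul(Rational(1, 7), 38)) = Add(-5, Rational(38, 7)) = Rational(3, 7) ≈ 0.42857)
Function('z')(Q) = 1
Mul(Mul(Function('X')(-3), Mul(Function('z')(4), 7)), J) = Mul(Mul(Mul(-1, -3), Mul(1, 7)), Rational(3, 7)) = Mul(Mul(3, 7), Rational(3, 7)) = Mul(21, Rational(3, 7)) = 9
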